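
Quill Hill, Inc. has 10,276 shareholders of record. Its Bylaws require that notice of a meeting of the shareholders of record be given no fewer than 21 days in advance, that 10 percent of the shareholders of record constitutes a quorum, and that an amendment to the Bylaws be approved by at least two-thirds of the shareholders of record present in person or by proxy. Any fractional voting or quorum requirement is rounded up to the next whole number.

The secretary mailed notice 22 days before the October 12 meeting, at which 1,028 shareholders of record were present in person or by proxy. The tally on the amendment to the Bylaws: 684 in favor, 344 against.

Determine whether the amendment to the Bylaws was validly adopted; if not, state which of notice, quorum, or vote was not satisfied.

Notice: 22 days given; 21 required. Satisfied.
Quorum: 10% of 10,276 = 1,027.60, rounded up to 1,028; 1,028 present. Satisfied.
Vote: requires two-thirds of those present (1,028); 2/3 of 1028 = 685.33, rounded up to 686, so 686 needed; 684 in favor. Not satisfied.

Invalid — vote requirement not satisfied.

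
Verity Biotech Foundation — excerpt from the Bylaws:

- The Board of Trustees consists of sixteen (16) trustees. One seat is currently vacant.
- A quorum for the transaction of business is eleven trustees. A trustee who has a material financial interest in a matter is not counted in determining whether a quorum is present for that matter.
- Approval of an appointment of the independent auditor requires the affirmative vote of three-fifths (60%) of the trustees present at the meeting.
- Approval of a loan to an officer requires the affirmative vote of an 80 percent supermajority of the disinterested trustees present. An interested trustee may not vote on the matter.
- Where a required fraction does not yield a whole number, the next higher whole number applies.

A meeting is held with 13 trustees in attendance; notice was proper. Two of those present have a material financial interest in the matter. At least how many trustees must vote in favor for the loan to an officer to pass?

The loan to an officer requires four-fifths of the disinterested trustees present (13 − 2 = 11).
4/5 of 11 = 8.80, rounded up to 9.

9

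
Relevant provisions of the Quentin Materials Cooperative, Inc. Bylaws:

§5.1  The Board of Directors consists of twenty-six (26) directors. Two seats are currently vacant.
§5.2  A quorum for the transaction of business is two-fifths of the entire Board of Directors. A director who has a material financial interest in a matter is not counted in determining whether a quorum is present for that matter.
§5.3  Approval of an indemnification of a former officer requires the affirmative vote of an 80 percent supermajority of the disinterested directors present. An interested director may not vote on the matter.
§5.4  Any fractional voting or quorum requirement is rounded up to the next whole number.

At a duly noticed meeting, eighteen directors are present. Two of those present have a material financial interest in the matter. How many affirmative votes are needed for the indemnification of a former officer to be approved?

The indemnification of a former officer requires four-fifths of the disinterested directors present (18 − 2 = 16).
4/5 of 16 = 12.80, rounded up to 13.

13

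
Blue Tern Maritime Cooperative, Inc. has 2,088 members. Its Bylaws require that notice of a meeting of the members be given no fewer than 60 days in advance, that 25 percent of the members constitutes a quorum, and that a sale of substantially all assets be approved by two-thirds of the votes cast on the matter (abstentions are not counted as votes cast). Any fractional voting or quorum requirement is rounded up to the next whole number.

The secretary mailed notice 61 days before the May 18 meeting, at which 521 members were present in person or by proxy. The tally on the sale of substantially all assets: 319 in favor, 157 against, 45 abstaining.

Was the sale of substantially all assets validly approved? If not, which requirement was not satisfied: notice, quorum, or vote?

Invalid — quorum requirement not satisfied.

Notice: 61 days given; 60 required. Satisfied.
Quorum: 25% of 2,088 = 522; 521 present. Not satisfied.
Vote: requires two-thirds of the votes cast (521 − 45 abstaining = 476); 2/3 of 476 = 317.33, rounded up to 318, so 318 needed; 319 in favor. Satisfied.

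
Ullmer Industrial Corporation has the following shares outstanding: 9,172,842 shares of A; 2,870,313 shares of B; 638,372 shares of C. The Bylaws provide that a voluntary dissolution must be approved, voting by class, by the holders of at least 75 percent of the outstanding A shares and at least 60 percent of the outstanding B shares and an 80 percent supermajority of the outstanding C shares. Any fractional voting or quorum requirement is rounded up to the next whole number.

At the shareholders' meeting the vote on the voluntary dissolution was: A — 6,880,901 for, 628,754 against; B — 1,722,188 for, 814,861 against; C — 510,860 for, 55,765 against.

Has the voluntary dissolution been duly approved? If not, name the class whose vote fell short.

A: 3/4 of 9172842 = 6879631.50, rounded up to 6879632; 6,879,632 required, 6,880,901 in favor — approved.
B: 3/5 of 2870313 = 1722187.80, rounded up to 1722188; 1,722,188 required, 1,722,188 in favor — approved.
C: 4/5 of 638372 = 510697.60, rounded up to 510698; 510,698 required, 510,860 in favor — approved.

Approved — every class gave the required vote.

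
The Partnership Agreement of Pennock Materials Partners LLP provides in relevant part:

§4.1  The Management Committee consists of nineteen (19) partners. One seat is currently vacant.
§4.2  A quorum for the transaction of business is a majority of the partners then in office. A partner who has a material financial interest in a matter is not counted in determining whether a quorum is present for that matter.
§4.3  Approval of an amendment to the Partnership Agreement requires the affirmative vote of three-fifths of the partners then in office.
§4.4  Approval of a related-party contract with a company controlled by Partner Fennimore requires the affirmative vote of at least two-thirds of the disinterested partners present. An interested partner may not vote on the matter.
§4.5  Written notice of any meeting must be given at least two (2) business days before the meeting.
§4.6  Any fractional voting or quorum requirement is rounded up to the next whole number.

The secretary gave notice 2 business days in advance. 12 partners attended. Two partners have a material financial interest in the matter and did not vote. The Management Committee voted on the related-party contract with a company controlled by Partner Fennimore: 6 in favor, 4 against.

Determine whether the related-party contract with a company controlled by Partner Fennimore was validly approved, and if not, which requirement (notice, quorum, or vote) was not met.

Invalid — vote requirement not satisfied.

Notice: 2 business days given; 2 required (2 ≥ 2). Satisfied.
Quorum: 12 present, but the 2 interested partners do not count, leaving 10. Quorum is 10. Satisfied.
Vote: the related-party contract with a company controlled by Partner Fennimore requires two-thirds of the disinterested partners present (12 − 2 = 10). 2/3 of 10 = 6.67, rounded up to 7, so 7 affirmative votes are needed; 6 voted in favor. Not satisfied.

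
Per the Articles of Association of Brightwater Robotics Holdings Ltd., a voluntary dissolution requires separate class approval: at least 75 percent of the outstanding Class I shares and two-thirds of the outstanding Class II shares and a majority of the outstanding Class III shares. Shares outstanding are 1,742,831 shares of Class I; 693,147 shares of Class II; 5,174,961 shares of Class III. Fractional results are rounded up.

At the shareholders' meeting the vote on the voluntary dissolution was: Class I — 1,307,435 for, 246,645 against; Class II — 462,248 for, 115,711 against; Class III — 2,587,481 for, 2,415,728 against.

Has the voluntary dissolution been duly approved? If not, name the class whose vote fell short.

Class I: 3/4 of 1742831 = 1307123.25, rounded up to 1307124; 1,307,124 required, 1,307,435 in favor — approved.
Class II: 2/3 of 693147 = 462098; 462,098 required, 462,248 in favor — approved.
Class III: a majority of 5174961 is 2587481; 2,587,481 required, 2,587,481 in favor — approved.

Approved — every class gave the required vote.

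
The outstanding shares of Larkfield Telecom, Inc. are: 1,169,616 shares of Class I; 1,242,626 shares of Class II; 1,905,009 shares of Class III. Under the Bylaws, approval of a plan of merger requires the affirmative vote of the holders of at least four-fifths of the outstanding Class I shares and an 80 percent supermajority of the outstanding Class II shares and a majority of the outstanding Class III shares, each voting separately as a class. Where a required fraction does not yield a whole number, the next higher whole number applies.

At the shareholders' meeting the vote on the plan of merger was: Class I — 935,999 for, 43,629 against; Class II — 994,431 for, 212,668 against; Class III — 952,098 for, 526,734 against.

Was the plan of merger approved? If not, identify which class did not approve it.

Not approved — the Class III shares did not give the required vote.

Class I: 4/5 of 1169616 = 935692.80, rounded up to 935693; 935,693 required, 935,999 in favor — approved.
Class II: 4/5 of 1242626 = 994100.80, rounded up to 994101; 994,101 required, 994,431 in favor — approved.
Class III: a majority of 1905009 is 952505; 952,505 required, 952,098 in favor — not approved.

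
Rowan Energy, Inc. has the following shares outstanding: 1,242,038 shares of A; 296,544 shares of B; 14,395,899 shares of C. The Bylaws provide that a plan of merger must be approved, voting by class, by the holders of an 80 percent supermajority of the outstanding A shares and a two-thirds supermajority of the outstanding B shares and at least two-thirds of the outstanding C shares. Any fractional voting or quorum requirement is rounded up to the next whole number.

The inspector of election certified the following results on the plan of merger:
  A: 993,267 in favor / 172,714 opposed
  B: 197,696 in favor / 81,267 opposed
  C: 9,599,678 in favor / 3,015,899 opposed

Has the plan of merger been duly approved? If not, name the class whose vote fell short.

A: 4/5 of 1242038 = 993630.40, rounded up to 993631; 993,631 required, 993,267 in favor — not approved.
B: 2/3 of 296544 = 197696; 197,696 required, 197,696 in favor — approved.
C: 2/3 of 14395899 = 9597266; 9,597,266 required, 9,599,678 in favor — approved.

Not approved — the A shares did not give the required vote.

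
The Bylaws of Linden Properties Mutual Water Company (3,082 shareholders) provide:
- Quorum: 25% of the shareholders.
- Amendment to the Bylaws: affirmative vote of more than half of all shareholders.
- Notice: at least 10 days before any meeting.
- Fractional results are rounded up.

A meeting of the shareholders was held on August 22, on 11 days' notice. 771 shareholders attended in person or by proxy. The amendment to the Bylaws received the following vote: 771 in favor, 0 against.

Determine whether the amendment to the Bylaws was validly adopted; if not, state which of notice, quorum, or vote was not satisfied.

Invalid — vote requirement not satisfied.

Notice: 11 days given; 10 required. Satisfied.
Quorum: 25% of 3,082 = 770.50, rounded up to 771; 771 present. Satisfied.
Vote: requires a majority of all shareholders (3,082); a majority of 3082 is 1542, so 1,542 needed; 771 in favor. Not satisfied.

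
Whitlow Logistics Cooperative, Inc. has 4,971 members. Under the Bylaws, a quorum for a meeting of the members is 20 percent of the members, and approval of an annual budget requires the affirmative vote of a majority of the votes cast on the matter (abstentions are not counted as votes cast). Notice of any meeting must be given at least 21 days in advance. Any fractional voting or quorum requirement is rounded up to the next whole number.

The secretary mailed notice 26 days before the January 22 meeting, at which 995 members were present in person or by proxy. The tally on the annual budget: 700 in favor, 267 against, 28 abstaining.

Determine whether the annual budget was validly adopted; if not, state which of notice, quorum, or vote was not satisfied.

Notice: 26 days given; 21 required. Satisfied.
Quorum: 20% of 4,971 = 994.20, rounded up to 995; 995 present. Satisfied.
Vote: requires a majority of the votes cast (995 − 28 abstaining = 967); a majority of 967 is 484, so 484 needed; 700 in favor. Satisfied.

Valid — all requirements satisfied.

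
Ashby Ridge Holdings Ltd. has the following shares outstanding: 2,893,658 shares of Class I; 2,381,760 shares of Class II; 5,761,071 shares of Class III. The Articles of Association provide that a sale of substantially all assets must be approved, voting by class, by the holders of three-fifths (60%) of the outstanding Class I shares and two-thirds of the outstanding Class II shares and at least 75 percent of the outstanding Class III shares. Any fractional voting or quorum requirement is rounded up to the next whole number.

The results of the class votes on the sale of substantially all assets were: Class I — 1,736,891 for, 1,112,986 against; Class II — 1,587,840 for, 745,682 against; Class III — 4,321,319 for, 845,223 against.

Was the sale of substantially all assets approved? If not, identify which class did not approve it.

Class I: 3/5 of 2893658 = 1736194.80, rounded up to 1736195; 1,736,195 required, 1,736,891 in favor — approved.
Class II: 2/3 of 2381760 = 1587840; 1,587,840 required, 1,587,840 in favor — approved.
Class III: 3/4 of 5761071 = 4320803.25, rounded up to 4320804; 4,320,804 required, 4,321,319 in favor — approved.

Approved — every class gave the required vote.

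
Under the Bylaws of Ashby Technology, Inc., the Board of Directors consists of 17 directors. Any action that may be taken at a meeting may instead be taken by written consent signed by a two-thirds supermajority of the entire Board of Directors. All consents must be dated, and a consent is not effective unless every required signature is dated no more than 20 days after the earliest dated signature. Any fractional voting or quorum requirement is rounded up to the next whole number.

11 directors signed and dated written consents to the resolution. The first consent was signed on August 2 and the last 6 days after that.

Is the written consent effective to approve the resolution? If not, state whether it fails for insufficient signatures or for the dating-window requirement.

Not effective — insufficient signatures.

Signatures required: a two-thirds supermajority of 17 — 2/3 of 17 = 11.33, rounded up to 12, so 12 needed; 11 signed. Insufficient.
Dating window: the latest signature is 6 days after the earliest; the limit is 20 days. Within the window.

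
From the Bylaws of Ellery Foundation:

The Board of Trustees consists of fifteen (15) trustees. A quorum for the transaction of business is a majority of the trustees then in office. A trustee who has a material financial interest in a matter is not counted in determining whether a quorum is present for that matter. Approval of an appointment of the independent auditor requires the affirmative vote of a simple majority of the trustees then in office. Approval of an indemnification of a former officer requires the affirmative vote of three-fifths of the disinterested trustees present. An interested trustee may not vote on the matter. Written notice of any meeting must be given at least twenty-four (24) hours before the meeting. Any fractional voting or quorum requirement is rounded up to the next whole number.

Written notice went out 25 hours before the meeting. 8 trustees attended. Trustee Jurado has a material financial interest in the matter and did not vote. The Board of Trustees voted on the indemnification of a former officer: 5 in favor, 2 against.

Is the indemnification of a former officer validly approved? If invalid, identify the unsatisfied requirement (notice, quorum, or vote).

Invalid — quorum requirement not satisfied.

Notice: 25 hours given; 24 required (25 ≥ 24). Satisfied.
Quorum: 8 present, but the 1 interested trustee does not count, leaving 7. Quorum is 8. Not satisfied.
Vote: the indemnification of a former officer requires three-fifths of the disinterested trustees present (8 − 1 = 7). 3/5 of 7 = 4.20, rounded up to 5, so 5 affirmative votes are needed; 5 voted in favor. Satisfied. (Moot — without a quorum no business can be validly transacted.)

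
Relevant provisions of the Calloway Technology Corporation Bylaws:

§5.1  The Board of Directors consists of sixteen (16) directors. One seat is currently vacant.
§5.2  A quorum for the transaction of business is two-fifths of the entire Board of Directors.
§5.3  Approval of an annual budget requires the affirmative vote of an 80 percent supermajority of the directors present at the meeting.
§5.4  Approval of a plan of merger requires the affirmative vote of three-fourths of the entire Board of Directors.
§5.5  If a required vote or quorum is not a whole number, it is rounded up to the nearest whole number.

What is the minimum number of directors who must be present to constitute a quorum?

2/5 of 16 = 6.40, rounded up to 7.

7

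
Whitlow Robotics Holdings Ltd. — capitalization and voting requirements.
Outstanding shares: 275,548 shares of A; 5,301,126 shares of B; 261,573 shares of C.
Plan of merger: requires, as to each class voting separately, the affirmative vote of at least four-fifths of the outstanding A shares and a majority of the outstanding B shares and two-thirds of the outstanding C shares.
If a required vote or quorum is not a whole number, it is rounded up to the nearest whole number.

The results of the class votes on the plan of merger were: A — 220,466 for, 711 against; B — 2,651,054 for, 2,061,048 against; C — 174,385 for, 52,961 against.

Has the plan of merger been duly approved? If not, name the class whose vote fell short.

Approved — every class gave the required vote.

A: 4/5 of 275548 = 220438.40, rounded up to 220439; 220,439 required, 220,466 in favor — approved.
B: a majority of 5301126 is 2650564; 2,650,564 required, 2,651,054 in favor — approved.
C: 2/3 of 261573 = 174382; 174,382 required, 174,385 in favor — approved.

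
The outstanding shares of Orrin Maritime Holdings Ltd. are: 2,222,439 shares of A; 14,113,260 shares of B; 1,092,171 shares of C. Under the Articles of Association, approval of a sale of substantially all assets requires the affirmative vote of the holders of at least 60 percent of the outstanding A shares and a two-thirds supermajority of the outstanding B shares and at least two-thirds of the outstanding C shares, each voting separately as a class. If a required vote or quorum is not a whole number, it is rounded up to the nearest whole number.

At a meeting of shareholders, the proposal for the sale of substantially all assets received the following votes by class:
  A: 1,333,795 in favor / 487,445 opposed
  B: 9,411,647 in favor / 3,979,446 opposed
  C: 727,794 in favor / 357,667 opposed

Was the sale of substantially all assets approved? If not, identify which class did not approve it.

A: 3/5 of 2222439 = 1333463.40, rounded up to 1333464; 1,333,464 required, 1,333,795 in favor — approved.
B: 2/3 of 14113260 = 9408840; 9,408,840 required, 9,411,647 in favor — approved.
C: 2/3 of 1092171 = 728114; 728,114 required, 727,794 in favor — not approved.

Not approved — the C shares did not give the required vote.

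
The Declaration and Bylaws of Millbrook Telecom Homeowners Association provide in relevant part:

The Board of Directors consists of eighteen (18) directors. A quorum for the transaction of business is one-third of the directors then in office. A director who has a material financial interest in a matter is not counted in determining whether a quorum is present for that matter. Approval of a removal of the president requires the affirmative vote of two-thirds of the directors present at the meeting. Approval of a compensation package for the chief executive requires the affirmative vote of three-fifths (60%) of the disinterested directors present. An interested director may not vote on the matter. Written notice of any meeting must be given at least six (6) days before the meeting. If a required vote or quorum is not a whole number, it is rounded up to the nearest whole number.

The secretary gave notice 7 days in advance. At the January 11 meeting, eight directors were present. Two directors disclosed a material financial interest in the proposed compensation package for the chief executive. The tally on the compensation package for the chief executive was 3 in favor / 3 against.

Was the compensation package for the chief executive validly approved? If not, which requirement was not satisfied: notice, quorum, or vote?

Notice: 7 days given; 6 required (7 ≥ 6). Satisfied.
Quorum: 8 present, but the 2 interested directors do not count, leaving 6. Quorum is 6. Satisfied.
Vote: the compensation package for the chief executive requires three-fifths of the disinterested directors present (8 − 2 = 6). 3/5 of 6 = 3.60, rounded up to 4, so 4 affirmative votes are needed; 3 voted in favor. Not satisfied.

Invalid — vote requirement not satisfied.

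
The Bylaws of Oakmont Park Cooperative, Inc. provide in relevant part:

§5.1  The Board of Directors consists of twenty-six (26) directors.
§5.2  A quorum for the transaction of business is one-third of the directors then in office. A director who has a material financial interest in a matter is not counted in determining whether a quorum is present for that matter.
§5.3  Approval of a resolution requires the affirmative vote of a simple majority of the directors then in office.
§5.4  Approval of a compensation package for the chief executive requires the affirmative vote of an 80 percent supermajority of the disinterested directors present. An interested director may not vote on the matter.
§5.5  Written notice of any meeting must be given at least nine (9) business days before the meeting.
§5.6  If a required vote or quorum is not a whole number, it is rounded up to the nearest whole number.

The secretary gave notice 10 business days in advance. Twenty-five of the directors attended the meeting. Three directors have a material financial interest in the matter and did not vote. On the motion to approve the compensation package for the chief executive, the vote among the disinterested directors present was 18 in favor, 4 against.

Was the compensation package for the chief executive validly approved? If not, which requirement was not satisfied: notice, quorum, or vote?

Notice: 10 business days given; 9 required (10 ≥ 9). Satisfied.
Quorum: 25 present, but the 3 interested directors do not count, leaving 22. Quorum is 9. Satisfied.
Vote: the compensation package for the chief executive requires four-fifths of the disinterested directors present (25 − 3 = 22). 4/5 of 22 = 17.60, rounded up to 18, so 18 affirmative votes are needed; 18 voted in favor. Satisfied.

Valid — all requirements satisfied.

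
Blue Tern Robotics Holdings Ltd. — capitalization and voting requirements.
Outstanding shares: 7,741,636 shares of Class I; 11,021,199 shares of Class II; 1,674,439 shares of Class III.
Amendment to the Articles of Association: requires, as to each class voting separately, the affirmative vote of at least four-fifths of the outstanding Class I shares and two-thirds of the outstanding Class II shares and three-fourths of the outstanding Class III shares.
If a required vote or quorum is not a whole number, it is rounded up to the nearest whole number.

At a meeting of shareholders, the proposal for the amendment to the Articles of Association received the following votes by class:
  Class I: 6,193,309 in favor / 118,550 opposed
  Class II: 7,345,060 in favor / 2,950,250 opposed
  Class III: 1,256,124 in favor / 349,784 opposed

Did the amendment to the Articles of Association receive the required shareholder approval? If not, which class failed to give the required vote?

Class I: 4/5 of 7741636 = 6193308.80, rounded up to 6193309; 6,193,309 required, 6,193,309 in favor — approved.
Class II: 2/3 of 11021199 = 7347466; 7,347,466 required, 7,345,060 in favor — not approved.
Class III: 3/4 of 1674439 = 1255829.25, rounded up to 1255830; 1,255,830 required, 1,256,124 in favor — approved.

Not approved — the Class II shares did not give the required vote.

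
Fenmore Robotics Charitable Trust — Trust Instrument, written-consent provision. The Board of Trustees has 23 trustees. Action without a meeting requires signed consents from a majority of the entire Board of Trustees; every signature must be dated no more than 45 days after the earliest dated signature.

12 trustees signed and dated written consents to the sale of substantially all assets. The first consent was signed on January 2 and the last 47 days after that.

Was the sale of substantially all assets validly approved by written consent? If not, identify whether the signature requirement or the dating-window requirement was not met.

Not effective — dating-window requirement not satisfied.

Signatures required: a majority of 23 — a majority of 23 is 12, so 12 needed; 12 signed. Sufficient.
Dating window: the latest signature is 47 days after the earliest; the limit is 45 days. Outside the window.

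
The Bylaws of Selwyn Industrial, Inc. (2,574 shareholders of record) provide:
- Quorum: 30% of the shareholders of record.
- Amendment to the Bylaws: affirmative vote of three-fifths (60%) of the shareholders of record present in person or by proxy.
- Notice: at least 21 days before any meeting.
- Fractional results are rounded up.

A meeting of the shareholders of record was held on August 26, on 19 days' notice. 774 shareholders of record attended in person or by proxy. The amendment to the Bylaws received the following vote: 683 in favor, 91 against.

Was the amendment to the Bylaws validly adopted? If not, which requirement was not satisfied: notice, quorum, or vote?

Notice: 19 days given; 21 required. Not satisfied.
Quorum: 30% of 2,574 = 772.20, rounded up to 773; 774 present. Satisfied.
Vote: requires three-fifths of those present (774); 3/5 of 774 = 464.40, rounded up to 465, so 465 needed; 683 in favor. Satisfied.

Invalid — notice requirement not satisfied.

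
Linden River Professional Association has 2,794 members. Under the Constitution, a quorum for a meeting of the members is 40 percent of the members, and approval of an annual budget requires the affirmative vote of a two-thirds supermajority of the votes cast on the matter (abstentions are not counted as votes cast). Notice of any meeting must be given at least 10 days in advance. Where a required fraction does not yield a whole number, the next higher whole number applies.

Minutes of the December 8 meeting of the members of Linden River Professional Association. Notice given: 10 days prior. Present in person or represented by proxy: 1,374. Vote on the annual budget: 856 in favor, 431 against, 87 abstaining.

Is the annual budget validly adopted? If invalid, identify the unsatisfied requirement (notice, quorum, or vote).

Notice: 10 days given; 10 required. Satisfied.
Quorum: 40% of 2,794 = 1,117.60, rounded up to 1,118; 1,374 present. Satisfied.
Vote: requires two-thirds of the votes cast (1,374 − 87 abstaining = 1,287); 2/3 of 1287 = 858, so 858 needed; 856 in favor. Not satisfied.

Invalid — vote requirement not satisfied.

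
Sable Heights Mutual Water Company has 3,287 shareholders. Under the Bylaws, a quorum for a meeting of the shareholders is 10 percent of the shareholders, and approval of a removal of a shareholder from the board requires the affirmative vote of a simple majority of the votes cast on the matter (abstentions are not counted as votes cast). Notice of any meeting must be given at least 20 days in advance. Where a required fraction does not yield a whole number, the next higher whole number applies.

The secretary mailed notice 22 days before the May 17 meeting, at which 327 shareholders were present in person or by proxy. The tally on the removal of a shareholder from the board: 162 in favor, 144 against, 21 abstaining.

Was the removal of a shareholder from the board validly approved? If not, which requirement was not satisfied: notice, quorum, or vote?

Notice: 22 days given; 20 required. Satisfied.
Quorum: 10% of 3,287 = 328.70, rounded up to 329; 327 present. Not satisfied.
Vote: requires a majority of the votes cast (327 − 21 abstaining = 306); a majority of 306 is 154, so 154 needed; 162 in favor. Satisfied.

Invalid — quorum requirement not satisfied.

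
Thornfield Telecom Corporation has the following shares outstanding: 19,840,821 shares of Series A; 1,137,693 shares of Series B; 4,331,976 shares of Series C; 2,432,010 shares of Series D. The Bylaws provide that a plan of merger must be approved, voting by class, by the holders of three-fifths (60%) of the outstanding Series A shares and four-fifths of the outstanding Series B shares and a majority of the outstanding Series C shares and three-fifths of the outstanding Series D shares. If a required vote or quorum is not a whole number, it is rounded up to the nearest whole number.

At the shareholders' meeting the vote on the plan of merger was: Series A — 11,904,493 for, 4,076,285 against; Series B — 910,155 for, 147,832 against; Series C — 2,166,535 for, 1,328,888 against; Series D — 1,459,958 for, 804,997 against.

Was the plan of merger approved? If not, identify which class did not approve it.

Series A: 3/5 of 19840821 = 11904492.60, rounded up to 11904493; 11,904,493 required, 11,904,493 in favor — approved.
Series B: 4/5 of 1137693 = 910154.40, rounded up to 910155; 910,155 required, 910,155 in favor — approved.
Series C: a majority of 4331976 is 2165989; 2,165,989 required, 2,166,535 in favor — approved.
Series D: 3/5 of 2432010 = 1459206; 1,459,206 required, 1,459,958 in favor — approved.

Approved — every class gave the required vote.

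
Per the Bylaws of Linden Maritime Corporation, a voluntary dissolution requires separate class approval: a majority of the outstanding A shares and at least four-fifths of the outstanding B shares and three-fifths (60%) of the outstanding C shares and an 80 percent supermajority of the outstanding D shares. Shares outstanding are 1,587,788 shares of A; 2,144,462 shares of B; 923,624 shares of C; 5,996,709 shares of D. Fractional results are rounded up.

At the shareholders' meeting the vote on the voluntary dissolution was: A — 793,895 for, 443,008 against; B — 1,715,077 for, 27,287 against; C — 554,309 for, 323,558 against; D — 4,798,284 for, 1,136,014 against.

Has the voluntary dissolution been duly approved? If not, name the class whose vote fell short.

A: a majority of 1587788 is 793895; 793,895 required, 793,895 in favor — approved.
B: 4/5 of 2144462 = 1715569.60, rounded up to 1715570; 1,715,570 required, 1,715,077 in favor — not approved.
C: 3/5 of 923624 = 554174.40, rounded up to 554175; 554,175 required, 554,309 in favor — approved.
D: 4/5 of 5996709 = 4797367.20, rounded up to 4797368; 4,797,368 required, 4,798,284 in favor — approved.

Not approved — the B shares did not give the required vote.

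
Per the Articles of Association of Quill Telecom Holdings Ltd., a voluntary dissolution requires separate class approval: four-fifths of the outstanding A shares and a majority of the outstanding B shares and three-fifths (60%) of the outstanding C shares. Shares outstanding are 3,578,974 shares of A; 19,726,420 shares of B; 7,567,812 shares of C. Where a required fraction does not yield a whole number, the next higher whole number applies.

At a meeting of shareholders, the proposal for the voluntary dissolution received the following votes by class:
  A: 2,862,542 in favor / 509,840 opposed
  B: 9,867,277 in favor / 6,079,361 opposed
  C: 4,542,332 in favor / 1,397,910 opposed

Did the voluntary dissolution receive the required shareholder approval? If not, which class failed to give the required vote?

Not approved — the A shares did not give the required vote.

A: 4/5 of 3578974 = 2863179.20, rounded up to 2863180; 2,863,180 required, 2,862,542 in favor — not approved.
B: a majority of 19726420 is 9863211; 9,863,211 required, 9,867,277 in favor — approved.
C: 3/5 of 7567812 = 4540687.20, rounded up to 4540688; 4,540,688 required, 4,542,332 in favor — approved.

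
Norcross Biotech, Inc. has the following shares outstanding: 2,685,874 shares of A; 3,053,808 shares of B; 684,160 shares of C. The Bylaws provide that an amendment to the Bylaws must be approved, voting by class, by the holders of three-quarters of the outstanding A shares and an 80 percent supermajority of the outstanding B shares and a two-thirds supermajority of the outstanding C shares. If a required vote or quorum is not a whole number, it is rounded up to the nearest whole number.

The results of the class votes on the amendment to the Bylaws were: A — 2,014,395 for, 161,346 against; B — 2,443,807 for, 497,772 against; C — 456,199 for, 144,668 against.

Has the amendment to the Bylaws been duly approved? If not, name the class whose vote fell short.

Not approved — the A shares did not give the required vote.

A: 3/4 of 2685874 = 2014405.50, rounded up to 2014406; 2,014,406 required, 2,014,395 in favor — not approved.
B: 4/5 of 3053808 = 2443046.40, rounded up to 2443047; 2,443,047 required, 2,443,807 in favor — approved.
C: 2/3 of 684160 = 456106.67, rounded up to 456107; 456,107 required, 456,199 in favor — approved.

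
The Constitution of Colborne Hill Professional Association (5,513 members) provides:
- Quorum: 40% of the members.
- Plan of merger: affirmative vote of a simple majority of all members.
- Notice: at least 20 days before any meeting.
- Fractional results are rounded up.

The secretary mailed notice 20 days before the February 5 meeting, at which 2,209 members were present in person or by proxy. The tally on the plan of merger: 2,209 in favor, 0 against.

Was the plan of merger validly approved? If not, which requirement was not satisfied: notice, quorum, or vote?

Notice: 20 days given; 20 required. Satisfied.
Quorum: 40% of 5,513 = 2,205.20, rounded up to 2,206; 2,209 present. Satisfied.
Vote: requires a majority of all members (5,513); a majority of 5513 is 2757, so 2,757 needed; 2,209 in favor. Not satisfied.

Invalid — vote requirement not satisfied.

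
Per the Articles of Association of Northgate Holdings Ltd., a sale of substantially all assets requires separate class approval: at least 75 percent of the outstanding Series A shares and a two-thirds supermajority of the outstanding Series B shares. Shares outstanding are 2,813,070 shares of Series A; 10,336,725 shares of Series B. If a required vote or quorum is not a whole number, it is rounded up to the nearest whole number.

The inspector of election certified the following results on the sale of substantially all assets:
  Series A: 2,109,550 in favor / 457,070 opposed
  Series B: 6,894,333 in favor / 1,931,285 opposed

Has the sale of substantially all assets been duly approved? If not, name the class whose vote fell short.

Not approved — the Series A shares did not give the required vote.

Series A: 3/4 of 2813070 = 2109802.50, rounded up to 2109803; 2,109,803 required, 2,109,550 in favor — not approved.
Series B: 2/3 of 10336725 = 6891150; 6,891,150 required, 6,894,333 in favor — approved.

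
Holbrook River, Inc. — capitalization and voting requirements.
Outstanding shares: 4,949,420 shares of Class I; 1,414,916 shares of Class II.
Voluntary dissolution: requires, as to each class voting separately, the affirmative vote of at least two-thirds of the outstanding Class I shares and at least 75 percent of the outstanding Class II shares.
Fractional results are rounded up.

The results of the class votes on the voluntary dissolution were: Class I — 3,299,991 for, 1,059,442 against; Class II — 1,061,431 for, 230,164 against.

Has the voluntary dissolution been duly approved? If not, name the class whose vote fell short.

Class I: 2/3 of 4949420 = 3299613.33, rounded up to 3299614; 3,299,614 required, 3,299,991 in favor — approved.
Class II: 3/4 of 1414916 = 1061187; 1,061,187 required, 1,061,431 in favor — approved.

Approved — every class gave the required vote.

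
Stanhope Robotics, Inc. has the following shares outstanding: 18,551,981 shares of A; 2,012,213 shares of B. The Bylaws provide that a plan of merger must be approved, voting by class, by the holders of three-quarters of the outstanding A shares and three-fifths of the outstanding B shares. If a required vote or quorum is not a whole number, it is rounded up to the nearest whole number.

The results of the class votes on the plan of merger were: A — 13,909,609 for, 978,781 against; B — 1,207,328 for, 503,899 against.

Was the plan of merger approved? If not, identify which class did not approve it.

Not approved — the A shares did not give the required vote.

A: 3/4 of 18551981 = 13913985.75, rounded up to 13913986; 13,913,986 required, 13,909,609 in favor — not approved.
B: 3/5 of 2012213 = 1207327.80, rounded up to 1207328; 1,207,328 required, 1,207,328 in favor — approved.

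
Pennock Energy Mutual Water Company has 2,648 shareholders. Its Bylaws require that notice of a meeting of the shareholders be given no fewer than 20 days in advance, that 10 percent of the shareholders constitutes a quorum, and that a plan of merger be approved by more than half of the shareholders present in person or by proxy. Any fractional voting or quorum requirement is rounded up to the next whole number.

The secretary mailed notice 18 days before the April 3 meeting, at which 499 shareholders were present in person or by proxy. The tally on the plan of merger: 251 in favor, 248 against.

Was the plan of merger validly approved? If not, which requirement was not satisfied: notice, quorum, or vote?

Notice: 18 days given; 20 required. Not satisfied.
Quorum: 10% of 2,648 = 264.80, rounded up to 265; 499 present. Satisfied.
Vote: requires a majority of those present (499); a majority of 499 is 250, so 250 needed; 251 in favor. Satisfied.

Invalid — notice requirement not satisfied.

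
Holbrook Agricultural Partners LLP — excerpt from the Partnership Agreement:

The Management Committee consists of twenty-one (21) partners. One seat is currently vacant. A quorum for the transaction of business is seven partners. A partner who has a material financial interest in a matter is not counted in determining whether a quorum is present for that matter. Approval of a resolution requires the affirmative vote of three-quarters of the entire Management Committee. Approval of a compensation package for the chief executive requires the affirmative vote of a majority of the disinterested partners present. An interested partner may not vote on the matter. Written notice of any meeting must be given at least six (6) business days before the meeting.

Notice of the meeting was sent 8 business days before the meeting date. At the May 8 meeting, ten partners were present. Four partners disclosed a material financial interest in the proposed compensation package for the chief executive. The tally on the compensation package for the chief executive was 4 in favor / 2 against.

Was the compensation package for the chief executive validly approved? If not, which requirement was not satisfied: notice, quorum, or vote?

Invalid — quorum requirement not satisfied.

Notice: 8 business days given; 6 required (8 ≥ 6). Satisfied.
Quorum: 10 present, but the 4 interested partners do not count, leaving 6. Quorum is 7. Not satisfied.
Vote: the compensation package for the chief executive requires a majority of the disinterested partners present (10 − 4 = 6). A majority of 6 is 4, so 4 affirmative votes are needed; 4 voted in favor. Satisfied. (Moot — without a quorum no business can be validly transacted.)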